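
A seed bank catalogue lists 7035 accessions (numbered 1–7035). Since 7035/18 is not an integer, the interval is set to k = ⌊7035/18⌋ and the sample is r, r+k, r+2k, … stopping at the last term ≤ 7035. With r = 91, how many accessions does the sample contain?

18

k = ⌊7035/18⌋ = 390
Achieved size = ⌊(7035 − 91)/390⌋ + 1 = ⌊6944/390⌋ + 1 = 17 + 1 = 18
(last selection: 91 + 17×390 = 6721 ≤ 7035; next would be 7111 > 7035)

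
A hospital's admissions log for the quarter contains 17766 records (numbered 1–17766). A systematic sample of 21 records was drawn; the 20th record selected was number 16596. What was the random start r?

522

k = 17766/21 = 846
r = 16596 − (20−1)×846 = 16596 − 16074 = 522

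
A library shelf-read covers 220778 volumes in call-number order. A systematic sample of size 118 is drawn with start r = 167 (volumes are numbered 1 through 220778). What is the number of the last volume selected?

k = 220778/118 = 1871
118th selection = r + (118−1)·k = 167 + 117×1871 = 167 + 218907 = 219074

219074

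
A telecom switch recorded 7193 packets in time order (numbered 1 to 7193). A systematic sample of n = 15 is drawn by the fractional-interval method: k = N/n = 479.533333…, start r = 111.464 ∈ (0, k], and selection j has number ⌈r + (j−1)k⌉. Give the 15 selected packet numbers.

112, 591, 1071, 1551, 2030, 2510, 2989, 3469, 3948, 4428, 4907, 5387, 5866, 6346, 6825

j=1: r + 0k = 111.464 → ⌈·⌉ = 112
j=2: r + 1k = 590.997333… → ⌈·⌉ = 591
j=3: r + 2k = 1070.530666… → ⌈·⌉ = 1071
j=4: r + 3k = 1550.064 → ⌈·⌉ = 1551
j=5: r + 4k = 2029.597333… → ⌈·⌉ = 2030
j=6: r + 5k = 2509.130666… → ⌈·⌉ = 2510
j=7: r + 6k = 2988.664 → ⌈·⌉ = 2989
j=8: r + 7k = 3468.197333… → ⌈·⌉ = 3469
j=9: r + 8k = 3947.730666… → ⌈·⌉ = 3948
j=10: r + 9k = 4427.264 → ⌈·⌉ = 4428
j=11: r + 10k = 4906.797333… → ⌈·⌉ = 4907
j=12: r + 11k = 5386.330666… → ⌈·⌉ = 5387
j=13: r + 12k = 5865.864 → ⌈·⌉ = 5866
j=14: r + 13k = 6345.397333… → ⌈·⌉ = 6346
j=15: r + 14k = 6824.930666… → ⌈·⌉ = 6825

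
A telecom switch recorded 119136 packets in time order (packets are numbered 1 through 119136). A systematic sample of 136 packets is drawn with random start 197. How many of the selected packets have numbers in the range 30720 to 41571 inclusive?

k = 119136/136 = 876
First selection ≥ 30720: 197 + ⌈(30720−197)/876⌉·876 = 197 + 35×876 = 30857
Last selection ≤ 41571: 197 + ⌊(41571−197)/876⌋·876 = 197 + 47×876 = 41369
Count = 47 − 35 + 1 = 13

13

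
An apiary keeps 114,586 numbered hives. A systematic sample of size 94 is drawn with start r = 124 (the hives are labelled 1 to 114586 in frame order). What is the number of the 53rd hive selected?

63512

k = 114586/94 = 1219
53rd selection = r + (53−1)·k = 124 + 52×1219 = 124 + 63388 = 63512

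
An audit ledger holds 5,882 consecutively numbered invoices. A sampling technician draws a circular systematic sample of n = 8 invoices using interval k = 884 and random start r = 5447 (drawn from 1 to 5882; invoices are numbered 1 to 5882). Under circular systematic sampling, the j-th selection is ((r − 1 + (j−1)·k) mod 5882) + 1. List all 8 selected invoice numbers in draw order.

Selection 1: 5447
Selection 2: 5447 + 884 = 6331 → 6331 − 5882 = 449
Selection 3: 449 + 884 = 1333
Selection 4: 1333 + 884 = 2217
Selection 5: 2217 + 884 = 3101
Selection 6: 3101 + 884 = 3985
Selection 7: 3985 + 884 = 4869
Selection 8: 4869 + 884 = 5753

5447, 449, 1333, 2217, 3101, 3985, 4869, 5753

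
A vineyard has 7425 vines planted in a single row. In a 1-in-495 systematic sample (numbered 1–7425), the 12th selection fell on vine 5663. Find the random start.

218

k = 495
r = 5663 − (12−1)×495 = 5663 − 5445 = 218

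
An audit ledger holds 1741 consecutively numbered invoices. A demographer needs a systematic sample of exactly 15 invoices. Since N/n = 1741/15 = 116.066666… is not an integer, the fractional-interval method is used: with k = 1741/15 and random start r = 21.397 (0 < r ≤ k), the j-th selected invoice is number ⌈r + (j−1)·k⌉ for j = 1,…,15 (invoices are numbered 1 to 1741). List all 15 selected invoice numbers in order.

j=1: r + 0k = 21.397 → ⌈·⌉ = 22
j=2: r + 1k = 137.463666… → ⌈·⌉ = 138
j=3: r + 2k = 253.530333… → ⌈·⌉ = 254
j=4: r + 3k = 369.597 → ⌈·⌉ = 370
j=5: r + 4k = 485.663666… → ⌈·⌉ = 486
j=6: r + 5k = 601.730333… → ⌈·⌉ = 602
j=7: r + 6k = 717.797 → ⌈·⌉ = 718
j=8: r + 7k = 833.863666… → ⌈·⌉ = 834
j=9: r + 8k = 949.930333… → ⌈·⌉ = 950
j=10: r + 9k = 1065.997 → ⌈·⌉ = 1066
j=11: r + 10k = 1182.063666… → ⌈·⌉ = 1183
j=12: r + 11k = 1298.130333… → ⌈·⌉ = 1299
j=13: r + 12k = 1414.197 → ⌈·⌉ = 1415
j=14: r + 13k = 1530.263666… → ⌈·⌉ = 1531
j=15: r + 14k = 1646.330333… → ⌈·⌉ = 1647

22, 138, 254, 370, 486, 602, 718, 834, 950, 1066, 1183, 1299, 1415, 1531, 1647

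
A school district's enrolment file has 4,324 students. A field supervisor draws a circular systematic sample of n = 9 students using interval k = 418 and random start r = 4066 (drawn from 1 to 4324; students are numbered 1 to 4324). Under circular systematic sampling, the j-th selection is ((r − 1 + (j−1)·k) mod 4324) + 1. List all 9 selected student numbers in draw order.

4066, 160, 578, 996, 1414, 1832, 2250, 2668, 3086

Selection 1: 4066
Selection 2: 4066 + 418 = 4484 → 4484 − 4324 = 160
Selection 3: 160 + 418 = 578
Selection 4: 578 + 418 = 996
Selection 5: 996 + 418 = 1414
Selection 6: 1414 + 418 = 1832
Selection 7: 1832 + 418 = 2250
Selection 8: 2250 + 418 = 2668
Selection 9: 2668 + 418 = 3086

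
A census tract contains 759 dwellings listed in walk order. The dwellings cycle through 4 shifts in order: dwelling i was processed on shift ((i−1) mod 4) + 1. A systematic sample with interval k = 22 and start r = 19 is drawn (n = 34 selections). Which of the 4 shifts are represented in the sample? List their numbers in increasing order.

Consecutive selections differ by k = 22, so their shift numbers differ by 22 mod 4 = 2.
gcd(22, 4) = 2, so the sample visits 4/2 = 2 distinct residues mod 4.
Start 19 is shift 3; the shifts hit are 1, 3.

1, 3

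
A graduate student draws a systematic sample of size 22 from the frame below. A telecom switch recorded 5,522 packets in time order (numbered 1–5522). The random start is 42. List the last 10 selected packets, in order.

k = N/n = 5522/22 = 251
13th selection = 42 + 12×251 = 3054
14th: 3054 + 251 = 3305
15th: 3305 + 251 = 3556
16th: 3556 + 251 = 3807
17th: 3807 + 251 = 4058
18th: 4058 + 251 = 4309
19th: 4309 + 251 = 4560
20th: 4560 + 251 = 4811
21st: 4811 + 251 = 5062
22nd: 5062 + 251 = 5313

3054, 3305, 3556, 3807, 4058, 4309, 4560, 4811, 5062, 5313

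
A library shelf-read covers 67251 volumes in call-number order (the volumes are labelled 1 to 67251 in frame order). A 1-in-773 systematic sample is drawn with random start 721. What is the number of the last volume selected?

k = 773
87th selection = r + (87−1)·k = 721 + 86×773 = 721 + 66478 = 67199

67199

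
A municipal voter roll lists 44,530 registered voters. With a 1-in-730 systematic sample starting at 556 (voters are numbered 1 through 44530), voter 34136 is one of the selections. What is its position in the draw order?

k = 730
position = (34136 − 556)/730 + 1 = 33580/730 + 1 = 46 + 1 = 47

47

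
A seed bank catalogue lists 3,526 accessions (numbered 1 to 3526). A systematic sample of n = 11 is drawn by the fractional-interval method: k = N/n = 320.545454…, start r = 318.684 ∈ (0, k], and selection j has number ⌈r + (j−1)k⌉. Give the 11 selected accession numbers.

319, 640, 960, 1281, 1601, 1922, 2242, 2563, 2884, 3204, 3525

j=1: r + 0k = 318.684 → ⌈·⌉ = 319
j=2: r + 1k = 639.229454… → ⌈·⌉ = 640
j=3: r + 2k = 959.774909… → ⌈·⌉ = 960
j=4: r + 3k = 1280.320363… → ⌈·⌉ = 1281
j=5: r + 4k = 1600.865818… → ⌈·⌉ = 1601
j=6: r + 5k = 1921.411272… → ⌈·⌉ = 1922
j=7: r + 6k = 2241.956727… → ⌈·⌉ = 2242
j=8: r + 7k = 2562.502181… → ⌈·⌉ = 2563
j=9: r + 8k = 2883.047636… → ⌈·⌉ = 2884
j=10: r + 9k = 3203.593090… → ⌈·⌉ = 3204
j=11: r + 10k = 3524.138545… → ⌈·⌉ = 3525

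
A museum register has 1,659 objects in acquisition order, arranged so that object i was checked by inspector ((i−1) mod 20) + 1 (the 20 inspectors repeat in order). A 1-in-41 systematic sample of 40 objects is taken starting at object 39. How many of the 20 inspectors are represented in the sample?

Consecutive selections differ by k = 41, so their inspector numbers differ by 41 mod 20 = 1.
gcd(41, 20) = 1, so the sample visits 20/1 = 20 distinct residues mod 20.
Start 39 is inspector 19; the inspectors hit are 1, 2, 3, 4, 5, 6, 7, 8, 9, 10, 11, 12, 13, 14, 15, 16, 17, 18, 19, 20.

20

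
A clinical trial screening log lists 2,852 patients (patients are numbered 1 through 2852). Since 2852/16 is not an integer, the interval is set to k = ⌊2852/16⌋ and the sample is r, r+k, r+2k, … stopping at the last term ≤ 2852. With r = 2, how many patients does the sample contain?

17

k = ⌊2852/16⌋ = 178
Achieved size = ⌊(2852 − 2)/178⌋ + 1 = ⌊2850/178⌋ + 1 = 16 + 1 = 17
(last selection: 2 + 16×178 = 2850 ≤ 2852; next would be 3028 > 2852)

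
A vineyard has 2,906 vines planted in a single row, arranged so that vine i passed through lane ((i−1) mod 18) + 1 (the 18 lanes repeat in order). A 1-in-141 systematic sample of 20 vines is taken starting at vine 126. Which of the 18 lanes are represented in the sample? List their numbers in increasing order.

3, 6, 9, 12, 15, 18

Consecutive selections differ by k = 141, so their lane numbers differ by 141 mod 18 = 15.
gcd(141, 18) = 3, so the sample visits 18/3 = 6 distinct residues mod 18.
Start 126 is lane 18; the lanes hit are 3, 6, 9, 12, 15, 18.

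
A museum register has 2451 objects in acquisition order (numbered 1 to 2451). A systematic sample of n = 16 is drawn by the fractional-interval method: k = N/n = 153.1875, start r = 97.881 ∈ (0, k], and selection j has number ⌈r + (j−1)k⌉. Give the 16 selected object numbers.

98, 252, 405, 558, 711, 864, 1018, 1171, 1324, 1477, 1630, 1783, 1937, 2090, 2243, 2396

j=1: r + 0k = 97.881 → ⌈·⌉ = 98
j=2: r + 1k = 251.0685 → ⌈·⌉ = 252
j=3: r + 2k = 404.256 → ⌈·⌉ = 405
j=4: r + 3k = 557.4435 → ⌈·⌉ = 558
j=5: r + 4k = 710.631 → ⌈·⌉ = 711
j=6: r + 5k = 863.8185 → ⌈·⌉ = 864
j=7: r + 6k = 1017.006 → ⌈·⌉ = 1018
j=8: r + 7k = 1170.1935 → ⌈·⌉ = 1171
j=9: r + 8k = 1323.381 → ⌈·⌉ = 1324
j=10: r + 9k = 1476.5685 → ⌈·⌉ = 1477
j=11: r + 10k = 1629.756 → ⌈·⌉ = 1630
j=12: r + 11k = 1782.9435 → ⌈·⌉ = 1783
j=13: r + 12k = 1936.131 → ⌈·⌉ = 1937
j=14: r + 13k = 2089.3185 → ⌈·⌉ = 2090
j=15: r + 14k = 2242.506 → ⌈·⌉ = 2243
j=16: r + 15k = 2395.6935 → ⌈·⌉ = 2396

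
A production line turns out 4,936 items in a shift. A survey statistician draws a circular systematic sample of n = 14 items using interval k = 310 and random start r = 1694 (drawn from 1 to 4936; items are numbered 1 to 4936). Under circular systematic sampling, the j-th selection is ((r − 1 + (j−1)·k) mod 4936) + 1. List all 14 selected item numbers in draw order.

1694, 2004, 2314, 2624, 2934, 3244, 3554, 3864, 4174, 4484, 4794, 168, 478, 788

Selection 1: 1694
Selection 2: 1694 + 310 = 2004
Selection 3: 2004 + 310 = 2314
Selection 4: 2314 + 310 = 2624
Selection 5: 2624 + 310 = 2934
Selection 6: 2934 + 310 = 3244
Selection 7: 3244 + 310 = 3554
Selection 8: 3554 + 310 = 3864
Selection 9: 3864 + 310 = 4174
Selection 10: 4174 + 310 = 4484
Selection 11: 4484 + 310 = 4794
Selection 12: 4794 + 310 = 5104 → 5104 − 4936 = 168
Selection 13: 168 + 310 = 478
Selection 14: 478 + 310 = 788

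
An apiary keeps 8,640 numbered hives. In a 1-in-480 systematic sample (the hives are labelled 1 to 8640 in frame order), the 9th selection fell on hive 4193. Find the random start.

353

k = 480
r = 4193 − (9−1)×480 = 4193 − 3840 = 353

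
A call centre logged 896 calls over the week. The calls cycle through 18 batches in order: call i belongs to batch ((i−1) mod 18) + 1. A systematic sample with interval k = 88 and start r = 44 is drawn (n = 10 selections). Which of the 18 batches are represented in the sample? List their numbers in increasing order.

2, 4, 6, 8, 10, 12, 14, 16, 18

Consecutive selections differ by k = 88, so their batch numbers differ by 88 mod 18 = 16.
gcd(88, 18) = 2, so the sample visits 18/2 = 9 distinct residues mod 18.
Start 44 is batch 8; the batches hit are 2, 4, 6, 8, 10, 12, 14, 16, 18.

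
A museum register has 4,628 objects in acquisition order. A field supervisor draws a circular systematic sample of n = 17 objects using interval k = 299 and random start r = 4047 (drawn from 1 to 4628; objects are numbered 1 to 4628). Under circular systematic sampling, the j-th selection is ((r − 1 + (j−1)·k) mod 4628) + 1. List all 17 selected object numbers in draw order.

4047, 4346, 17, 316, 615, 914, 1213, 1512, 1811, 2110, 2409, 2708, 3007, 3306, 3605, 3904, 4203

Selection 1: 4047
Selection 2: 4047 + 299 = 4346
Selection 3: 4346 + 299 = 4645 → 4645 − 4628 = 17
Selection 4: 17 + 299 = 316
Selection 5: 316 + 299 = 615
Selection 6: 615 + 299 = 914
Selection 7: 914 + 299 = 1213
Selection 8: 1213 + 299 = 1512
Selection 9: 1512 + 299 = 1811
Selection 10: 1811 + 299 = 2110
Selection 11: 2110 + 299 = 2409
Selection 12: 2409 + 299 = 2708
Selection 13: 2708 + 299 = 3007
Selection 14: 3007 + 299 = 3306
Selection 15: 3306 + 299 = 3605
Selection 16: 3605 + 299 = 3904
Selection 17: 3904 + 299 = 4203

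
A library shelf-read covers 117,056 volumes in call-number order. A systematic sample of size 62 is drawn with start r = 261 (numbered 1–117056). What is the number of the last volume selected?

115429

k = 117056/62 = 1888
62nd selection = r + (62−1)·k = 261 + 61×1888 = 261 + 115168 = 115429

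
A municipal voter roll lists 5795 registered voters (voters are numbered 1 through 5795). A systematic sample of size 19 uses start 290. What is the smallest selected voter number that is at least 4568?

k = 5795/19 = 305
Steps past start: ⌈(4568 − 290)/305⌉ = ⌈4278/305⌉ = 15
Selected voter: 290 + 15×305 = 4865

4865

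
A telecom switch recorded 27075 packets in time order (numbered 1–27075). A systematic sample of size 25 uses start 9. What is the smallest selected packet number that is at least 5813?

6507

k = 27075/25 = 1083
Steps past start: ⌈(5813 − 9)/1083⌉ = ⌈5804/1083⌉ = 6
Selected packet: 9 + 6×1083 = 6507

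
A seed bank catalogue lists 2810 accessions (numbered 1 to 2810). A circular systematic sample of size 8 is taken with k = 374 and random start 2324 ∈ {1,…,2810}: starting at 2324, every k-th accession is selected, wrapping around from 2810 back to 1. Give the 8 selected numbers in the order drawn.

Selection 1: 2324
Selection 2: 2324 + 374 = 2698
Selection 3: 2698 + 374 = 3072 → 3072 − 2810 = 262
Selection 4: 262 + 374 = 636
Selection 5: 636 + 374 = 1010
Selection 6: 1010 + 374 = 1384
Selection 7: 1384 + 374 = 1758
Selection 8: 1758 + 374 = 2132

2324, 2698, 262, 636, 1010, 1384, 1758, 2132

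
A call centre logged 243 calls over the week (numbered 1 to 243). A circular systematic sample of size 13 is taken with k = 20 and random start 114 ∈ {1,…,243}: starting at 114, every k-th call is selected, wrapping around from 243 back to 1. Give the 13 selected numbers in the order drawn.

Selection 1: 114
Selection 2: 114 + 20 = 134
Selection 3: 134 + 20 = 154
Selection 4: 154 + 20 = 174
Selection 5: 174 + 20 = 194
Selection 6: 194 + 20 = 214
Selection 7: 214 + 20 = 234
Selection 8: 234 + 20 = 254 → 254 − 243 = 11
Selection 9: 11 + 20 = 31
Selection 10: 31 + 20 = 51
Selection 11: 51 + 20 = 71
Selection 12: 71 + 20 = 91
Selection 13: 91 + 20 = 111

114, 134, 154, 174, 194, 214, 234, 11, 31, 51, 71, 91, 111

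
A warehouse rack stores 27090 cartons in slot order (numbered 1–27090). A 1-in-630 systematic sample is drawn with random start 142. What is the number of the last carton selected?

k = 630
43rd selection = r + (43−1)·k = 142 + 42×630 = 142 + 26460 = 26602

26602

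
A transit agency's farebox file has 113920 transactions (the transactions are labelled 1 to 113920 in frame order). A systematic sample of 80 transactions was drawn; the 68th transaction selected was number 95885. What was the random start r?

477

k = 113920/80 = 1424
r = 95885 − (68−1)×1424 = 95885 − 95408 = 477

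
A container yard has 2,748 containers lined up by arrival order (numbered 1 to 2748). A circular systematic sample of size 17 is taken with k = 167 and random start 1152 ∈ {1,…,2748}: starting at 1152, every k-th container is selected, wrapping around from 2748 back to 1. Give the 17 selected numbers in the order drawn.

Selection 1: 1152
Selection 2: 1152 + 167 = 1319
Selection 3: 1319 + 167 = 1486
Selection 4: 1486 + 167 = 1653
Selection 5: 1653 + 167 = 1820
Selection 6: 1820 + 167 = 1987
Selection 7: 1987 + 167 = 2154
Selection 8: 2154 + 167 = 2321
Selection 9: 2321 + 167 = 2488
Selection 10: 2488 + 167 = 2655
Selection 11: 2655 + 167 = 2822 → 2822 − 2748 = 74
Selection 12: 74 + 167 = 241
Selection 13: 241 + 167 = 408
Selection 14: 408 + 167 = 575
Selection 15: 575 + 167 = 742
Selection 16: 742 + 167 = 909
Selection 17: 909 + 167 = 1076

1152, 1319, 1486, 1653, 1820, 1987, 2154, 2321, 2488, 2655, 74, 241, 408, 575, 742, 909, 1076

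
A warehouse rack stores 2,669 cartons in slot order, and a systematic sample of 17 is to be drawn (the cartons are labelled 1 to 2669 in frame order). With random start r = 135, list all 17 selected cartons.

135, 292, 449, 606, 763, 920, 1077, 1234, 1391, 1548, 1705, 1862, 2019, 2176, 2333, 2490, 2647

k = N/n = 2669/17 = 157
carton 1: 135
carton 2: 135 + 157 = 292
carton 3: 292 + 157 = 449
carton 4: 449 + 157 = 606
carton 5: 606 + 157 = 763
carton 6: 763 + 157 = 920
carton 7: 920 + 157 = 1077
carton 8: 1077 + 157 = 1234
carton 9: 1234 + 157 = 1391
carton 10: 1391 + 157 = 1548
carton 11: 1548 + 157 = 1705
carton 12: 1705 + 157 = 1862
carton 13: 1862 + 157 = 2019
carton 14: 2019 + 157 = 2176
carton 15: 2176 + 157 = 2333
carton 16: 2333 + 157 = 2490
carton 17: 2490 + 157 = 2647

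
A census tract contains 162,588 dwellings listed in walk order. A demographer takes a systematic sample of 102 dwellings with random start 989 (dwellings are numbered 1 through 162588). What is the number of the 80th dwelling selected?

k = 162588/102 = 1594
80th selection = r + (80−1)·k = 989 + 79×1594 = 989 + 125926 = 126915

126915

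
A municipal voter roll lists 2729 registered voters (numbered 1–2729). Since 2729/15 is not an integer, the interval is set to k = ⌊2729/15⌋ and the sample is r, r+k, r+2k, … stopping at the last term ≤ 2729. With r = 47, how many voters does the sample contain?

k = ⌊2729/15⌋ = 181
Achieved size = ⌊(2729 − 47)/181⌋ + 1 = ⌊2682/181⌋ + 1 = 14 + 1 = 15
(last selection: 47 + 14×181 = 2581 ≤ 2729; next would be 2762 > 2729)

15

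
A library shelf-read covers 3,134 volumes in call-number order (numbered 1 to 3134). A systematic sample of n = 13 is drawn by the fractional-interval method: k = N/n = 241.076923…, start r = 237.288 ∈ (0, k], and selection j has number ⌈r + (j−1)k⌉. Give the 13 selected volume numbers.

238, 479, 720, 961, 1202, 1443, 1684, 1925, 2166, 2407, 2649, 2890, 3131

j=1: r + 0k = 237.288 → ⌈·⌉ = 238
j=2: r + 1k = 478.364923… → ⌈·⌉ = 479
j=3: r + 2k = 719.441846… → ⌈·⌉ = 720
j=4: r + 3k = 960.518769… → ⌈·⌉ = 961
j=5: r + 4k = 1201.595692… → ⌈·⌉ = 1202
j=6: r + 5k = 1442.672615… → ⌈·⌉ = 1443
j=7: r + 6k = 1683.749538… → ⌈·⌉ = 1684
j=8: r + 7k = 1924.826461… → ⌈·⌉ = 1925
j=9: r + 8k = 2165.903384… → ⌈·⌉ = 2166
j=10: r + 9k = 2406.980307… → ⌈·⌉ = 2407
j=11: r + 10k = 2648.057230… → ⌈·⌉ = 2649
j=12: r + 11k = 2889.134153… → ⌈·⌉ = 2890
j=13: r + 12k = 3130.211076… → ⌈·⌉ = 3131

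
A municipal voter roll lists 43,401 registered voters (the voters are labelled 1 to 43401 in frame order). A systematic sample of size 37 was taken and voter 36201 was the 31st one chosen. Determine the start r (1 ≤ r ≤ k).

k = 43401/37 = 1173
r = 36201 − (31−1)×1173 = 36201 − 35190 = 1011

1011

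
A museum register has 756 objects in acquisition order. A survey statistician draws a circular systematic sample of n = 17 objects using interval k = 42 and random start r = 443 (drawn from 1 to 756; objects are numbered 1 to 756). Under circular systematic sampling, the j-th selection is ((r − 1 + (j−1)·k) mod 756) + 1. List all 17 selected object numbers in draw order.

443, 485, 527, 569, 611, 653, 695, 737, 23, 65, 107, 149, 191, 233, 275, 317, 359

Selection 1: 443
Selection 2: 443 + 42 = 485
Selection 3: 485 + 42 = 527
Selection 4: 527 + 42 = 569
Selection 5: 569 + 42 = 611
Selection 6: 611 + 42 = 653
Selection 7: 653 + 42 = 695
Selection 8: 695 + 42 = 737
Selection 9: 737 + 42 = 779 → 779 − 756 = 23
Selection 10: 23 + 42 = 65
Selection 11: 65 + 42 = 107
Selection 12: 107 + 42 = 149
Selection 13: 149 + 42 = 191
Selection 14: 191 + 42 = 233
Selection 15: 233 + 42 = 275
Selection 16: 275 + 42 = 317
Selection 17: 317 + 42 = 359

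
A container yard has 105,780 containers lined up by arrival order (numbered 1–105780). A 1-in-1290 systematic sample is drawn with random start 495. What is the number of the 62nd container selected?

k = 1290
62nd selection = r + (62−1)·k = 495 + 61×1290 = 495 + 78690 = 79185

79185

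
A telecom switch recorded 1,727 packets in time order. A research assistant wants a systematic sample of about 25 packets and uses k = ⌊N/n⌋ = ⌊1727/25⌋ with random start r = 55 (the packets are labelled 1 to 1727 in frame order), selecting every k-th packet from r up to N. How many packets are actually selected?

25

k = ⌊1727/25⌋ = 69
Achieved size = ⌊(1727 − 55)/69⌋ + 1 = ⌊1672/69⌋ + 1 = 24 + 1 = 25
(last selection: 55 + 24×69 = 1711 ≤ 1727; next would be 1780 > 1727)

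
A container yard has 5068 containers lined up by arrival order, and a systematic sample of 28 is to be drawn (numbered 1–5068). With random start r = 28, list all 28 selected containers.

k = N/n = 5068/28 = 181
container 1: 28
container 2: 28 + 181 = 209
container 3: 209 + 181 = 390
container 4: 390 + 181 = 571
container 5: 571 + 181 = 752
container 6: 752 + 181 = 933
container 7: 933 + 181 = 1114
container 8: 1114 + 181 = 1295
container 9: 1295 + 181 = 1476
container 10: 1476 + 181 = 1657
container 11: 1657 + 181 = 1838
container 12: 1838 + 181 = 2019
container 13: 2019 + 181 = 2200
container 14: 2200 + 181 = 2381
container 15: 2381 + 181 = 2562
container 16: 2562 + 181 = 2743
container 17: 2743 + 181 = 2924
container 18: 2924 + 181 = 3105
container 19: 3105 + 181 = 3286
container 20: 3286 + 181 = 3467
container 21: 3467 + 181 = 3648
container 22: 3648 + 181 = 3829
container 23: 3829 + 181 = 4010
container 24: 4010 + 181 = 4191
container 25: 4191 + 181 = 4372
container 26: 4372 + 181 = 4553
container 27: 4553 + 181 = 4734
container 28: 4734 + 181 = 4915

28, 209, 390, 571, 752, 933, 1114, 1295, 1476, 1657, 1838, 2019, 2200, 2381, 2562, 2743, 2924, 3105, 3286, 3467, 3648, 3829, 4010, 4191, 4372, 4553, 4734, 4915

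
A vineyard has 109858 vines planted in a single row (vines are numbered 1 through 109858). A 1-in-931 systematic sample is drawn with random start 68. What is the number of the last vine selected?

108995

k = 931
118th selection = r + (118−1)·k = 68 + 117×931 = 68 + 108927 = 108995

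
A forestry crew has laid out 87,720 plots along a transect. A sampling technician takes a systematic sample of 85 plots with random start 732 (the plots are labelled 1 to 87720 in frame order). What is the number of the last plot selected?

87420

k = 87720/85 = 1032
85th selection = r + (85−1)·k = 732 + 84×1032 = 732 + 86688 = 87420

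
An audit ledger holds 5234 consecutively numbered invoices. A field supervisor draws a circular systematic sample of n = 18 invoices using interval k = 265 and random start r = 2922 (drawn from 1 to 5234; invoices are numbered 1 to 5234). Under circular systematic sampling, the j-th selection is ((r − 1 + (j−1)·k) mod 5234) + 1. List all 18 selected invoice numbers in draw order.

2922, 3187, 3452, 3717, 3982, 4247, 4512, 4777, 5042, 73, 338, 603, 868, 1133, 1398, 1663, 1928, 2193

Selection 1: 2922
Selection 2: 2922 + 265 = 3187
Selection 3: 3187 + 265 = 3452
Selection 4: 3452 + 265 = 3717
Selection 5: 3717 + 265 = 3982
Selection 6: 3982 + 265 = 4247
Selection 7: 4247 + 265 = 4512
Selection 8: 4512 + 265 = 4777
Selection 9: 4777 + 265 = 5042
Selection 10: 5042 + 265 = 5307 → 5307 − 5234 = 73
Selection 11: 73 + 265 = 338
Selection 12: 338 + 265 = 603
Selection 13: 603 + 265 = 868
Selection 14: 868 + 265 = 1133
Selection 15: 1133 + 265 = 1398
Selection 16: 1398 + 265 = 1663
Selection 17: 1663 + 265 = 1928
Selection 18: 1928 + 265 = 2193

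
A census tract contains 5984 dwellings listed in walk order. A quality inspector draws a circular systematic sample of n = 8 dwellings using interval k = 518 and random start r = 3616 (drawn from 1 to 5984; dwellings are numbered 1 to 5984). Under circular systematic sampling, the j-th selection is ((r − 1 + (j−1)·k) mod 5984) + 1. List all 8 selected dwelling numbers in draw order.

3616, 4134, 4652, 5170, 5688, 222, 740, 1258

Selection 1: 3616
Selection 2: 3616 + 518 = 4134
Selection 3: 4134 + 518 = 4652
Selection 4: 4652 + 518 = 5170
Selection 5: 5170 + 518 = 5688
Selection 6: 5688 + 518 = 6206 → 6206 − 5984 = 222
Selection 7: 222 + 518 = 740
Selection 8: 740 + 518 = 1258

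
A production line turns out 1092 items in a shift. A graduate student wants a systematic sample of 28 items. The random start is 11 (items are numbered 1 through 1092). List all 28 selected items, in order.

k = N/n = 1092/28 = 39
item 1: 11
item 2: 11 + 39 = 50
item 3: 50 + 39 = 89
item 4: 89 + 39 = 128
item 5: 128 + 39 = 167
item 6: 167 + 39 = 206
item 7: 206 + 39 = 245
item 8: 245 + 39 = 284
item 9: 284 + 39 = 323
item 10: 323 + 39 = 362
item 11: 362 + 39 = 401
item 12: 401 + 39 = 440
item 13: 440 + 39 = 479
item 14: 479 + 39 = 518
item 15: 518 + 39 = 557
item 16: 557 + 39 = 596
item 17: 596 + 39 = 635
item 18: 635 + 39 = 674
item 19: 674 + 39 = 713
item 20: 713 + 39 = 752
item 21: 752 + 39 = 791
item 22: 791 + 39 = 830
item 23: 830 + 39 = 869
item 24: 869 + 39 = 908
item 25: 908 + 39 = 947
item 26: 947 + 39 = 986
item 27: 986 + 39 = 1025
item 28: 1025 + 39 = 1064

11, 50, 89, 128, 167, 206, 245, 284, 323, 362, 401, 440, 479, 518, 557, 596, 635, 674, 713, 752, 791, 830, 869, 908, 947, 986, 1025, 1064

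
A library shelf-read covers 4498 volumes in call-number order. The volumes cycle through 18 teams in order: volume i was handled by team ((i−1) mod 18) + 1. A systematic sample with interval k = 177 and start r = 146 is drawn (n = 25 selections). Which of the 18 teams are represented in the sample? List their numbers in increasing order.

2, 5, 8, 11, 14, 17

Consecutive selections differ by k = 177, so their team numbers differ by 177 mod 18 = 15.
gcd(177, 18) = 3, so the sample visits 18/3 = 6 distinct residues mod 18.
Start 146 is team 2; the teams hit are 2, 5, 8, 11, 14, 17.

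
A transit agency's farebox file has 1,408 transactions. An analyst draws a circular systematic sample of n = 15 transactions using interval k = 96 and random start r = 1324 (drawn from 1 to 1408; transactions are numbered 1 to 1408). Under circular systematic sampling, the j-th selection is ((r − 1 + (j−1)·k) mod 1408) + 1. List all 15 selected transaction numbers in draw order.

Selection 1: 1324
Selection 2: 1324 + 96 = 1420 → 1420 − 1408 = 12
Selection 3: 12 + 96 = 108
Selection 4: 108 + 96 = 204
Selection 5: 204 + 96 = 300
Selection 6: 300 + 96 = 396
Selection 7: 396 + 96 = 492
Selection 8: 492 + 96 = 588
Selection 9: 588 + 96 = 684
Selection 10: 684 + 96 = 780
Selection 11: 780 + 96 = 876
Selection 12: 876 + 96 = 972
Selection 13: 972 + 96 = 1068
Selection 14: 1068 + 96 = 1164
Selection 15: 1164 + 96 = 1260

1324, 12, 108, 204, 300, 396, 492, 588, 684, 780, 876, 972, 1068, 1164, 1260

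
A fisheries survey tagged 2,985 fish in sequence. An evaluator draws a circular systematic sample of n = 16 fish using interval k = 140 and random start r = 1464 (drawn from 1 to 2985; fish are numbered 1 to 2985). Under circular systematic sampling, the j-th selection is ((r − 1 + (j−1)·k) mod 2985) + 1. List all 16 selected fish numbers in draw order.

1464, 1604, 1744, 1884, 2024, 2164, 2304, 2444, 2584, 2724, 2864, 19, 159, 299, 439, 579

Selection 1: 1464
Selection 2: 1464 + 140 = 1604
Selection 3: 1604 + 140 = 1744
Selection 4: 1744 + 140 = 1884
Selection 5: 1884 + 140 = 2024
Selection 6: 2024 + 140 = 2164
Selection 7: 2164 + 140 = 2304
Selection 8: 2304 + 140 = 2444
Selection 9: 2444 + 140 = 2584
Selection 10: 2584 + 140 = 2724
Selection 11: 2724 + 140 = 2864
Selection 12: 2864 + 140 = 3004 → 3004 − 2985 = 19
Selection 13: 19 + 140 = 159
Selection 14: 159 + 140 = 299
Selection 15: 299 + 140 = 439
Selection 16: 439 + 140 = 579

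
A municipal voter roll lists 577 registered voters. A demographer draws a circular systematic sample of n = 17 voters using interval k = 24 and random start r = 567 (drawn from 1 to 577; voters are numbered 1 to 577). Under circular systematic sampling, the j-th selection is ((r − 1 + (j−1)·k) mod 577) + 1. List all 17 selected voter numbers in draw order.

567, 14, 38, 62, 86, 110, 134, 158, 182, 206, 230, 254, 278, 302, 326, 350, 374

Selection 1: 567
Selection 2: 567 + 24 = 591 → 591 − 577 = 14
Selection 3: 14 + 24 = 38
Selection 4: 38 + 24 = 62
Selection 5: 62 + 24 = 86
Selection 6: 86 + 24 = 110
Selection 7: 110 + 24 = 134
Selection 8: 134 + 24 = 158
Selection 9: 158 + 24 = 182
Selection 10: 182 + 24 = 206
Selection 11: 206 + 24 = 230
Selection 12: 230 + 24 = 254
Selection 13: 254 + 24 = 278
Selection 14: 278 + 24 = 302
Selection 15: 302 + 24 = 326
Selection 16: 326 + 24 = 350
Selection 17: 350 + 24 = 374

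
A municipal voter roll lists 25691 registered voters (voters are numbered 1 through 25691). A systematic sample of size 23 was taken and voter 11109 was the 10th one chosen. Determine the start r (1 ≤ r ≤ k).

k = 25691/23 = 1117
r = 11109 − (10−1)×1117 = 11109 − 10053 = 1056

1056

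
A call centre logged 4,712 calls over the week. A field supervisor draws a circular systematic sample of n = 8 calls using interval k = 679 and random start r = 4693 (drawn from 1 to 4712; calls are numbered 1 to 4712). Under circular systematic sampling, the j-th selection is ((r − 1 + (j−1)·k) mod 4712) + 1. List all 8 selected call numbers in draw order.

4693, 660, 1339, 2018, 2697, 3376, 4055, 22

Selection 1: 4693
Selection 2: 4693 + 679 = 5372 → 5372 − 4712 = 660
Selection 3: 660 + 679 = 1339
Selection 4: 1339 + 679 = 2018
Selection 5: 2018 + 679 = 2697
Selection 6: 2697 + 679 = 3376
Selection 7: 3376 + 679 = 4055
Selection 8: 4055 + 679 = 4734 → 4734 − 4712 = 22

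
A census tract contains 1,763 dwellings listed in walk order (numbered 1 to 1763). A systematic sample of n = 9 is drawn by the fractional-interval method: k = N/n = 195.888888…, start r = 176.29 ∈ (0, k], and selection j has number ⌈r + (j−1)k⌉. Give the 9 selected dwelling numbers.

j=1: r + 0k = 176.29 → ⌈·⌉ = 177
j=2: r + 1k = 372.178888… → ⌈·⌉ = 373
j=3: r + 2k = 568.067777… → ⌈·⌉ = 569
j=4: r + 3k = 763.956666… → ⌈·⌉ = 764
j=5: r + 4k = 959.845555… → ⌈·⌉ = 960
j=6: r + 5k = 1155.734444… → ⌈·⌉ = 1156
j=7: r + 6k = 1351.623333… → ⌈·⌉ = 1352
j=8: r + 7k = 1547.512222… → ⌈·⌉ = 1548
j=9: r + 8k = 1743.401111… → ⌈·⌉ = 1744

177, 373, 569, 764, 960, 1156, 1352, 1548, 1744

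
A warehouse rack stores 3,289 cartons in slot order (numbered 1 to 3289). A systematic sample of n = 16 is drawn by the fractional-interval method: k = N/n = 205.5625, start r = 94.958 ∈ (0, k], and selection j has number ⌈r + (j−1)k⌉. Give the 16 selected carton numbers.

95, 301, 507, 712, 918, 1123, 1329, 1534, 1740, 1946, 2151, 2357, 2562, 2768, 2973, 3179

j=1: r + 0k = 94.958 → ⌈·⌉ = 95
j=2: r + 1k = 300.5205 → ⌈·⌉ = 301
j=3: r + 2k = 506.083 → ⌈·⌉ = 507
j=4: r + 3k = 711.6455 → ⌈·⌉ = 712
j=5: r + 4k = 917.208 → ⌈·⌉ = 918
j=6: r + 5k = 1122.7705 → ⌈·⌉ = 1123
j=7: r + 6k = 1328.333 → ⌈·⌉ = 1329
j=8: r + 7k = 1533.8955 → ⌈·⌉ = 1534
j=9: r + 8k = 1739.458 → ⌈·⌉ = 1740
j=10: r + 9k = 1945.0205 → ⌈·⌉ = 1946
j=11: r + 10k = 2150.583 → ⌈·⌉ = 2151
j=12: r + 11k = 2356.1455 → ⌈·⌉ = 2357
j=13: r + 12k = 2561.708 → ⌈·⌉ = 2562
j=14: r + 13k = 2767.2705 → ⌈·⌉ = 2768
j=15: r + 14k = 2972.833 → ⌈·⌉ = 2973
j=16: r + 15k = 3178.3955 → ⌈·⌉ = 3179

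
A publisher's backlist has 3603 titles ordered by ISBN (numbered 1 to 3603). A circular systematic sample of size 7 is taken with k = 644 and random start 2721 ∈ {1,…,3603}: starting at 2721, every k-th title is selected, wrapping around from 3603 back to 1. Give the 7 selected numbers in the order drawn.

Selection 1: 2721
Selection 2: 2721 + 644 = 3365
Selection 3: 3365 + 644 = 4009 → 4009 − 3603 = 406
Selection 4: 406 + 644 = 1050
Selection 5: 1050 + 644 = 1694
Selection 6: 1694 + 644 = 2338
Selection 7: 2338 + 644 = 2982

2721, 3365, 406, 1050, 1694, 2338, 2982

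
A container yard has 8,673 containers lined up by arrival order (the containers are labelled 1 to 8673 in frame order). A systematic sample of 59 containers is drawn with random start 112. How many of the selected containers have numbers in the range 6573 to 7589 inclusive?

k = 8673/59 = 147
First selection ≥ 6573: 112 + ⌈(6573−112)/147⌉·147 = 112 + 44×147 = 6580
Last selection ≤ 7589: 112 + ⌊(7589−112)/147⌋·147 = 112 + 50×147 = 7462
Count = 50 − 44 + 1 = 7

7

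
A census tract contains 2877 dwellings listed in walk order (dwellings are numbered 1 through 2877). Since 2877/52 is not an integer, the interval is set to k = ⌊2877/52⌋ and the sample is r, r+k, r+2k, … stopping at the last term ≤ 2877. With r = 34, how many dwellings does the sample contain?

52

k = ⌊2877/52⌋ = 55
Achieved size = ⌊(2877 − 34)/55⌋ + 1 = ⌊2843/55⌋ + 1 = 51 + 1 = 52
(last selection: 34 + 51×55 = 2839 ≤ 2877; next would be 2894 > 2877)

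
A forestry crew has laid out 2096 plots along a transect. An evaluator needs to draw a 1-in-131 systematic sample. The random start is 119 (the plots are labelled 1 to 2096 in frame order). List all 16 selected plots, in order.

119, 250, 381, 512, 643, 774, 905, 1036, 1167, 1298, 1429, 1560, 1691, 1822, 1953, 2084

plot 1: 119
plot 2: 119 + 131 = 250
plot 3: 250 + 131 = 381
plot 4: 381 + 131 = 512
plot 5: 512 + 131 = 643
plot 6: 643 + 131 = 774
plot 7: 774 + 131 = 905
plot 8: 905 + 131 = 1036
plot 9: 1036 + 131 = 1167
plot 10: 1167 + 131 = 1298
plot 11: 1298 + 131 = 1429
plot 12: 1429 + 131 = 1560
plot 13: 1560 + 131 = 1691
plot 14: 1691 + 131 = 1822
plot 15: 1822 + 131 = 1953
plot 16: 1953 + 131 = 2084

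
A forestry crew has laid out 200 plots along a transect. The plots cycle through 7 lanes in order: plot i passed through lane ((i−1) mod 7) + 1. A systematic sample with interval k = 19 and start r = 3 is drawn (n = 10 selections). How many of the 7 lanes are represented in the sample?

7

Consecutive selections differ by k = 19, so their lane numbers differ by 19 mod 7 = 5.
gcd(19, 7) = 1, so the sample visits 7/1 = 7 distinct residues mod 7.
Start 3 is lane 3; the lanes hit are 1, 2, 3, 4, 5, 6, 7.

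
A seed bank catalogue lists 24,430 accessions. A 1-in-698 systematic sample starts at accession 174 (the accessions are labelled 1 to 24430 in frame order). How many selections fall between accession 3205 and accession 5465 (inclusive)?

3

k = 698
First selection ≥ 3205: 174 + ⌈(3205−174)/698⌉·698 = 174 + 5×698 = 3664
Last selection ≤ 5465: 174 + ⌊(5465−174)/698⌋·698 = 174 + 7×698 = 5060
Count = 7 − 5 + 1 = 3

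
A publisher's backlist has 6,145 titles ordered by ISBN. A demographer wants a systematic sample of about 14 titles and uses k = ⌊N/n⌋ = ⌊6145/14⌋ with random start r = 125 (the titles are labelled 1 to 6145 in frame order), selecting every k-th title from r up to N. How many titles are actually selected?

k = ⌊6145/14⌋ = 438
Achieved size = ⌊(6145 − 125)/438⌋ + 1 = ⌊6020/438⌋ + 1 = 13 + 1 = 14
(last selection: 125 + 13×438 = 5819 ≤ 6145; next would be 6257 > 6145)

14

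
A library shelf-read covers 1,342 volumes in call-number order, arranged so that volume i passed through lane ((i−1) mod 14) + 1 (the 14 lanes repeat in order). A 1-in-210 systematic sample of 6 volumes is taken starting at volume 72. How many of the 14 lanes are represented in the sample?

Consecutive selections differ by k = 210, so their lane numbers differ by 210 mod 14 = 0.
gcd(210, 14) = 14, so the sample visits 14/14 = 1 distinct residues mod 14.
Start 72 is lane 2; the lanes hit are 2.

1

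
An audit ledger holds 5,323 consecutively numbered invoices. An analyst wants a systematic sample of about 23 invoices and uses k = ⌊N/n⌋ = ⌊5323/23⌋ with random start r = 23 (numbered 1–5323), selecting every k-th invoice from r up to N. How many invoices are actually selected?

23

k = ⌊5323/23⌋ = 231
Achieved size = ⌊(5323 − 23)/231⌋ + 1 = ⌊5300/231⌋ + 1 = 22 + 1 = 23
(last selection: 23 + 22×231 = 5105 ≤ 5323; next would be 5336 > 5323)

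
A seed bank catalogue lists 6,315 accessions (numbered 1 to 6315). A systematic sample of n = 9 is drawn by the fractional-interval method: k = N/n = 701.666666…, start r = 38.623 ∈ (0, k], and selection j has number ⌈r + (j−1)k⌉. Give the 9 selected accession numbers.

j=1: r + 0k = 38.623 → ⌈·⌉ = 39
j=2: r + 1k = 740.289666… → ⌈·⌉ = 741
j=3: r + 2k = 1441.956333… → ⌈·⌉ = 1442
j=4: r + 3k = 2143.623 → ⌈·⌉ = 2144
j=5: r + 4k = 2845.289666… → ⌈·⌉ = 2846
j=6: r + 5k = 3546.956333… → ⌈·⌉ = 3547
j=7: r + 6k = 4248.623 → ⌈·⌉ = 4249
j=8: r + 7k = 4950.289666… → ⌈·⌉ = 4951
j=9: r + 8k = 5651.956333… → ⌈·⌉ = 5652

39, 741, 1442, 2144, 2846, 3547, 4249, 4951, 5652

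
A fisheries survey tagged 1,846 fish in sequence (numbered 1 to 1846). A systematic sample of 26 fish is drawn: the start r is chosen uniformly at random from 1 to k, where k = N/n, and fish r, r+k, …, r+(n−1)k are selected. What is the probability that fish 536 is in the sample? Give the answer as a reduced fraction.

1/71

k = 1846/26 = 71.
Fish 536 is selected iff r ≡ 536 (mod 71); exactly one such r in {1,…,71}.
Inclusion probability = 1/71.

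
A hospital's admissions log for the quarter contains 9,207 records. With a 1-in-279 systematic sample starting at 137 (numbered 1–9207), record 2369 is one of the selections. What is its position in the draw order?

9

k = 279
position = (2369 − 137)/279 + 1 = 2232/279 + 1 = 8 + 1 = 9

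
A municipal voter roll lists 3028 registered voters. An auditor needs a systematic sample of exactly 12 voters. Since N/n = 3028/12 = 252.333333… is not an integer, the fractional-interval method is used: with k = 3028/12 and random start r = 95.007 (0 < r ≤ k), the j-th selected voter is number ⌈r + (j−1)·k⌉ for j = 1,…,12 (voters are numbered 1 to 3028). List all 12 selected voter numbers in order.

96, 348, 600, 853, 1105, 1357, 1610, 1862, 2114, 2367, 2619, 2871

j=1: r + 0k = 95.007 → ⌈·⌉ = 96
j=2: r + 1k = 347.340333… → ⌈·⌉ = 348
j=3: r + 2k = 599.673666… → ⌈·⌉ = 600
j=4: r + 3k = 852.007 → ⌈·⌉ = 853
j=5: r + 4k = 1104.340333… → ⌈·⌉ = 1105
j=6: r + 5k = 1356.673666… → ⌈·⌉ = 1357
j=7: r + 6k = 1609.007 → ⌈·⌉ = 1610
j=8: r + 7k = 1861.340333… → ⌈·⌉ = 1862
j=9: r + 8k = 2113.673666… → ⌈·⌉ = 2114
j=10: r + 9k = 2366.007 → ⌈·⌉ = 2367
j=11: r + 10k = 2618.340333… → ⌈·⌉ = 2619
j=12: r + 11k = 2870.673666… → ⌈·⌉ = 2871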